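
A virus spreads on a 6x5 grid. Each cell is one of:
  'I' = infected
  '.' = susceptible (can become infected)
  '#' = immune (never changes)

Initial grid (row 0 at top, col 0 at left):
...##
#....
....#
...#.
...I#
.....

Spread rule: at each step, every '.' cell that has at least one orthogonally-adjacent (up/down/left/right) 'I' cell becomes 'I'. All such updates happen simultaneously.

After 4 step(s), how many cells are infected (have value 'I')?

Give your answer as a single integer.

Answer: 16

Derivation:
Step 0 (initial): 1 infected
Step 1: +2 new -> 3 infected
Step 2: +4 new -> 7 infected
Step 3: +4 new -> 11 infected
Step 4: +5 new -> 16 infected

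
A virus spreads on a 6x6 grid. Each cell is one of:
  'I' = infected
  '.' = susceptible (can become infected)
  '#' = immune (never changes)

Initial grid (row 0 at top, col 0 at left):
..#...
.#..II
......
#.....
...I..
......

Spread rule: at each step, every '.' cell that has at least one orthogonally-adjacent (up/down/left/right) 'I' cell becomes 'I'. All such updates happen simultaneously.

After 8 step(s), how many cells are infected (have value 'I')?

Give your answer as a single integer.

Step 0 (initial): 3 infected
Step 1: +9 new -> 12 infected
Step 2: +10 new -> 22 infected
Step 3: +5 new -> 27 infected
Step 4: +2 new -> 29 infected
Step 5: +1 new -> 30 infected
Step 6: +1 new -> 31 infected
Step 7: +1 new -> 32 infected
Step 8: +1 new -> 33 infected

Answer: 33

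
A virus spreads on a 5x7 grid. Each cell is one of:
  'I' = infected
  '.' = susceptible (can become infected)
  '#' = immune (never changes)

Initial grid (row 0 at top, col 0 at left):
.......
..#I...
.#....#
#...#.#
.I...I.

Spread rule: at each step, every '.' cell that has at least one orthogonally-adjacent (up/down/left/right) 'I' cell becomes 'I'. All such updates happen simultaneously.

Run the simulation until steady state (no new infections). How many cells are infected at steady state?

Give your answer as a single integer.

Answer: 29

Derivation:
Step 0 (initial): 3 infected
Step 1: +9 new -> 12 infected
Step 2: +9 new -> 21 infected
Step 3: +3 new -> 24 infected
Step 4: +3 new -> 27 infected
Step 5: +1 new -> 28 infected
Step 6: +1 new -> 29 infected
Step 7: +0 new -> 29 infected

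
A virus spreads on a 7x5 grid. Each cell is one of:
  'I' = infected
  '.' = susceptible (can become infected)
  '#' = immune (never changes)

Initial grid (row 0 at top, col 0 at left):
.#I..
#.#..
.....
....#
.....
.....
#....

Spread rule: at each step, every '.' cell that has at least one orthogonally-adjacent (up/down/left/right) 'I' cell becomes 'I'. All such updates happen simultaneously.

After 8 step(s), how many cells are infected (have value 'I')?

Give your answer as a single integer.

Step 0 (initial): 1 infected
Step 1: +1 new -> 2 infected
Step 2: +2 new -> 4 infected
Step 3: +2 new -> 6 infected
Step 4: +3 new -> 9 infected
Step 5: +3 new -> 12 infected
Step 6: +6 new -> 18 infected
Step 7: +5 new -> 23 infected
Step 8: +4 new -> 27 infected

Answer: 27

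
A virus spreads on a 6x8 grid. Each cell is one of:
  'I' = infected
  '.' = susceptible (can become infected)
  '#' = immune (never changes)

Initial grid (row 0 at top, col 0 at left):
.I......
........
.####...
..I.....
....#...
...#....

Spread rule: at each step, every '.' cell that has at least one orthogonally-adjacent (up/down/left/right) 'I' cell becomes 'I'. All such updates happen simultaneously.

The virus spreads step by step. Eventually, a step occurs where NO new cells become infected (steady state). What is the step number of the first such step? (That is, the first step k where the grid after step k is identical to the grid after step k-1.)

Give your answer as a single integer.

Step 0 (initial): 2 infected
Step 1: +6 new -> 8 infected
Step 2: +8 new -> 16 infected
Step 3: +6 new -> 22 infected
Step 4: +6 new -> 28 infected
Step 5: +6 new -> 34 infected
Step 6: +6 new -> 40 infected
Step 7: +2 new -> 42 infected
Step 8: +0 new -> 42 infected

Answer: 8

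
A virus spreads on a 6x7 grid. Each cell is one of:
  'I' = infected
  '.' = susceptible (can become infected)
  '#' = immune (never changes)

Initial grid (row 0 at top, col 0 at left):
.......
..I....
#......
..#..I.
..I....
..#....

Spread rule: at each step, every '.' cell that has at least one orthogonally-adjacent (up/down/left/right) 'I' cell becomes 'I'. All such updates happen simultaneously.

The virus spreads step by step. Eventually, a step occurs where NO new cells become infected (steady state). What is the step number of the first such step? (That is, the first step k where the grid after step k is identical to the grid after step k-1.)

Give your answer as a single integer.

Step 0 (initial): 3 infected
Step 1: +10 new -> 13 infected
Step 2: +17 new -> 30 infected
Step 3: +8 new -> 38 infected
Step 4: +1 new -> 39 infected
Step 5: +0 new -> 39 infected

Answer: 5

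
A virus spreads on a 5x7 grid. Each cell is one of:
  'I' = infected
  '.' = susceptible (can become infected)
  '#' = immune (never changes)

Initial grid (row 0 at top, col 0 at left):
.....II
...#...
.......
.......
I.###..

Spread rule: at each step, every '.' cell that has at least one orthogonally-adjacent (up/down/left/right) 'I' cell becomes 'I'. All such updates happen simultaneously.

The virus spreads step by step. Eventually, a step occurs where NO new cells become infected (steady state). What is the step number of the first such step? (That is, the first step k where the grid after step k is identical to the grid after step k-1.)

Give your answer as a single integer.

Answer: 5

Derivation:
Step 0 (initial): 3 infected
Step 1: +5 new -> 8 infected
Step 2: +6 new -> 14 infected
Step 3: +7 new -> 21 infected
Step 4: +10 new -> 31 infected
Step 5: +0 new -> 31 infected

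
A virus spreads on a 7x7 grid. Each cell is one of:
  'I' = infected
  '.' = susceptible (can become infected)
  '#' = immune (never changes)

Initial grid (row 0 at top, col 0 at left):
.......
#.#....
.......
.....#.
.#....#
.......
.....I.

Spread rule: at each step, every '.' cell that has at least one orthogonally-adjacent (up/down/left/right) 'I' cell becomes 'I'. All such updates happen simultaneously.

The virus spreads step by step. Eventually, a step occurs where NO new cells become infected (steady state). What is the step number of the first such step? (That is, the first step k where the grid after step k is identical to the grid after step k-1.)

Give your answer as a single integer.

Answer: 12

Derivation:
Step 0 (initial): 1 infected
Step 1: +3 new -> 4 infected
Step 2: +4 new -> 8 infected
Step 3: +3 new -> 11 infected
Step 4: +4 new -> 15 infected
Step 5: +5 new -> 20 infected
Step 6: +5 new -> 25 infected
Step 7: +7 new -> 32 infected
Step 8: +6 new -> 38 infected
Step 9: +4 new -> 42 infected
Step 10: +1 new -> 43 infected
Step 11: +1 new -> 44 infected
Step 12: +0 new -> 44 infected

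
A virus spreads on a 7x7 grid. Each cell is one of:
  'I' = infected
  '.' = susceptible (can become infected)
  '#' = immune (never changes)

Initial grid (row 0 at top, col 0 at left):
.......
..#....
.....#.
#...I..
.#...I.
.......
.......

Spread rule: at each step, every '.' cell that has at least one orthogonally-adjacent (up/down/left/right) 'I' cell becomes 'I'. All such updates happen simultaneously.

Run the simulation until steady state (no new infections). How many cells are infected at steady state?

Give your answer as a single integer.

Answer: 45

Derivation:
Step 0 (initial): 2 infected
Step 1: +6 new -> 8 infected
Step 2: +8 new -> 16 infected
Step 3: +10 new -> 26 infected
Step 4: +6 new -> 32 infected
Step 5: +6 new -> 38 infected
Step 6: +4 new -> 42 infected
Step 7: +3 new -> 45 infected
Step 8: +0 new -> 45 infected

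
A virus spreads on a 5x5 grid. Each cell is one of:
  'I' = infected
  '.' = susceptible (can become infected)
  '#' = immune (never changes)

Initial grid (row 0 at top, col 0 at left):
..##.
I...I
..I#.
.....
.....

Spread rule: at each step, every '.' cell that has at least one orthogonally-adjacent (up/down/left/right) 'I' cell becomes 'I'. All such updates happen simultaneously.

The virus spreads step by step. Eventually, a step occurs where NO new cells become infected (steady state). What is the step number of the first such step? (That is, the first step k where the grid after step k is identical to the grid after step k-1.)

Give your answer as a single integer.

Answer: 4

Derivation:
Step 0 (initial): 3 infected
Step 1: +9 new -> 12 infected
Step 2: +6 new -> 18 infected
Step 3: +4 new -> 22 infected
Step 4: +0 new -> 22 infected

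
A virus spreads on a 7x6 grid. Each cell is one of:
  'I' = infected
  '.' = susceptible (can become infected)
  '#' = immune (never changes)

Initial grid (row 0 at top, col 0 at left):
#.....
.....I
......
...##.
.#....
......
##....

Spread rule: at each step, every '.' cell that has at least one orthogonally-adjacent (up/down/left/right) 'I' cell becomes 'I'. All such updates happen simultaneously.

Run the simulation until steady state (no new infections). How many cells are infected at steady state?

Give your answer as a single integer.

Answer: 36

Derivation:
Step 0 (initial): 1 infected
Step 1: +3 new -> 4 infected
Step 2: +4 new -> 8 infected
Step 3: +4 new -> 12 infected
Step 4: +5 new -> 17 infected
Step 5: +7 new -> 24 infected
Step 6: +5 new -> 29 infected
Step 7: +3 new -> 32 infected
Step 8: +3 new -> 35 infected
Step 9: +1 new -> 36 infected
Step 10: +0 new -> 36 infected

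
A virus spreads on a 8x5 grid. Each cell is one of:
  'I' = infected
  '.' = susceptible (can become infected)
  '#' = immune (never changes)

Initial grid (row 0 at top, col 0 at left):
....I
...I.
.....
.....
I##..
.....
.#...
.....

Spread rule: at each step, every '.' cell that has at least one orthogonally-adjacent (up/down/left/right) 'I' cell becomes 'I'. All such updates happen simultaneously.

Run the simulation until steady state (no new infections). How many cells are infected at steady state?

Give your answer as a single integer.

Step 0 (initial): 3 infected
Step 1: +6 new -> 9 infected
Step 2: +9 new -> 18 infected
Step 3: +8 new -> 26 infected
Step 4: +5 new -> 31 infected
Step 5: +3 new -> 34 infected
Step 6: +2 new -> 36 infected
Step 7: +1 new -> 37 infected
Step 8: +0 new -> 37 infected

Answer: 37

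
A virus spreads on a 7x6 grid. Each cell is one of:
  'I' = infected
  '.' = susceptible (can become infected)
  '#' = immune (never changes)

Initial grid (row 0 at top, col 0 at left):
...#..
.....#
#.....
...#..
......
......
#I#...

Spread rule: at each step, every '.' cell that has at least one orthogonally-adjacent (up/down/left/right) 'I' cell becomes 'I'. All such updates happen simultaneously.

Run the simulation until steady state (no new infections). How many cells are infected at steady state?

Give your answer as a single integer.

Step 0 (initial): 1 infected
Step 1: +1 new -> 2 infected
Step 2: +3 new -> 5 infected
Step 3: +4 new -> 9 infected
Step 4: +6 new -> 15 infected
Step 5: +5 new -> 20 infected
Step 6: +7 new -> 27 infected
Step 7: +5 new -> 32 infected
Step 8: +2 new -> 34 infected
Step 9: +1 new -> 35 infected
Step 10: +1 new -> 36 infected
Step 11: +0 new -> 36 infected

Answer: 36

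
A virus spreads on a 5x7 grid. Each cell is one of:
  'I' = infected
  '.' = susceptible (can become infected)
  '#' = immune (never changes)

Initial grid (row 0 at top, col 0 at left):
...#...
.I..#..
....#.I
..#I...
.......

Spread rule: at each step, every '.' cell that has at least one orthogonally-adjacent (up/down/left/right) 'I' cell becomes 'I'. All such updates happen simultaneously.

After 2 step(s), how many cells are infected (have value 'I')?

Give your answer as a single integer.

Answer: 25

Derivation:
Step 0 (initial): 3 infected
Step 1: +10 new -> 13 infected
Step 2: +12 new -> 25 infected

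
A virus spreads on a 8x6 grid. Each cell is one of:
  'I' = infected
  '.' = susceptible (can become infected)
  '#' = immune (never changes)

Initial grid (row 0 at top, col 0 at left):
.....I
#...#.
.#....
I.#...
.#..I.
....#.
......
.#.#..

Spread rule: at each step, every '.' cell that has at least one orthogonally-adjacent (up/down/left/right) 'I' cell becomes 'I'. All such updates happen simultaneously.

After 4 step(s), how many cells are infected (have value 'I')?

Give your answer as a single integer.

Answer: 36

Derivation:
Step 0 (initial): 3 infected
Step 1: +8 new -> 11 infected
Step 2: +9 new -> 20 infected
Step 3: +8 new -> 28 infected
Step 4: +8 new -> 36 infected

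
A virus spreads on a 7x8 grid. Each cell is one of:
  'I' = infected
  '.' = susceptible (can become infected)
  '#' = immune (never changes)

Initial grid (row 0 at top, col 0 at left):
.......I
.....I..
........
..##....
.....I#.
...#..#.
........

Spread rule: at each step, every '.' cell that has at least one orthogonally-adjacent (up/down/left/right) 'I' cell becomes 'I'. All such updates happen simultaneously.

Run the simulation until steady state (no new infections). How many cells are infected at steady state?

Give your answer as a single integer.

Answer: 51

Derivation:
Step 0 (initial): 3 infected
Step 1: +9 new -> 12 infected
Step 2: +10 new -> 22 infected
Step 3: +7 new -> 29 infected
Step 4: +8 new -> 37 infected
Step 5: +8 new -> 45 infected
Step 6: +5 new -> 50 infected
Step 7: +1 new -> 51 infected
Step 8: +0 new -> 51 infected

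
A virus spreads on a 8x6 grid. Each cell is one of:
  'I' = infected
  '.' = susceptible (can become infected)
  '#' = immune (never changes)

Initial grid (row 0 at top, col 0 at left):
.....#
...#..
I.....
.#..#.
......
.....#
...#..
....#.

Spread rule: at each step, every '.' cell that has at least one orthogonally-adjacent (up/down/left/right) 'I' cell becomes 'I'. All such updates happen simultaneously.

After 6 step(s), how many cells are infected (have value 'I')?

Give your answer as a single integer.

Step 0 (initial): 1 infected
Step 1: +3 new -> 4 infected
Step 2: +4 new -> 8 infected
Step 3: +6 new -> 14 infected
Step 4: +6 new -> 20 infected
Step 5: +7 new -> 27 infected
Step 6: +7 new -> 34 infected

Answer: 34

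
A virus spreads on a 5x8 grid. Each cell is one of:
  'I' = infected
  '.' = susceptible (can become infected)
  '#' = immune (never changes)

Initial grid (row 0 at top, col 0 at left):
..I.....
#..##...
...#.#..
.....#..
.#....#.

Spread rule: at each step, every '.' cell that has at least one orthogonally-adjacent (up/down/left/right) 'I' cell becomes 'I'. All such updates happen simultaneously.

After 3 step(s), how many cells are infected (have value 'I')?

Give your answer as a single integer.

Answer: 11

Derivation:
Step 0 (initial): 1 infected
Step 1: +3 new -> 4 infected
Step 2: +4 new -> 8 infected
Step 3: +3 new -> 11 infected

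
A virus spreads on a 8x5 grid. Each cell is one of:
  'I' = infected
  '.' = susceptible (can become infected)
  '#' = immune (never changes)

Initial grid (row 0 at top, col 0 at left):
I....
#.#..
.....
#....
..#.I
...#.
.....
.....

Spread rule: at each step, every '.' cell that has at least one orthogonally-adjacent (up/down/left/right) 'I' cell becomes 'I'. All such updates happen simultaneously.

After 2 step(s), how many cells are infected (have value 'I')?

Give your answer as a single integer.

Step 0 (initial): 2 infected
Step 1: +4 new -> 6 infected
Step 2: +5 new -> 11 infected

Answer: 11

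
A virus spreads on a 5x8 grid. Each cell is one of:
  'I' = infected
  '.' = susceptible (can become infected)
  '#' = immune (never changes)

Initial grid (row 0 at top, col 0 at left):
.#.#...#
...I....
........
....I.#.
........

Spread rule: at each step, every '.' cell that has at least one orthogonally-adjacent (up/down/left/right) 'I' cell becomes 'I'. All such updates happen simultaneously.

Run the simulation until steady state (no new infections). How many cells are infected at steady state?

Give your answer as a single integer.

Step 0 (initial): 2 infected
Step 1: +7 new -> 9 infected
Step 2: +9 new -> 18 infected
Step 3: +8 new -> 26 infected
Step 4: +8 new -> 34 infected
Step 5: +2 new -> 36 infected
Step 6: +0 new -> 36 infected

Answer: 36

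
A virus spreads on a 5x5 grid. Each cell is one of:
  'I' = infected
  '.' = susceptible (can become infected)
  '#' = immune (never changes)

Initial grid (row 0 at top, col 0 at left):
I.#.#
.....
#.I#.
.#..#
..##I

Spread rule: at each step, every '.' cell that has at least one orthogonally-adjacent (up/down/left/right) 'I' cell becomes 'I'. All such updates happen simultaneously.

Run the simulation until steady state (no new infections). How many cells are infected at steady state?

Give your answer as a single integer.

Step 0 (initial): 3 infected
Step 1: +5 new -> 8 infected
Step 2: +3 new -> 11 infected
Step 3: +2 new -> 13 infected
Step 4: +1 new -> 14 infected
Step 5: +0 new -> 14 infected

Answer: 14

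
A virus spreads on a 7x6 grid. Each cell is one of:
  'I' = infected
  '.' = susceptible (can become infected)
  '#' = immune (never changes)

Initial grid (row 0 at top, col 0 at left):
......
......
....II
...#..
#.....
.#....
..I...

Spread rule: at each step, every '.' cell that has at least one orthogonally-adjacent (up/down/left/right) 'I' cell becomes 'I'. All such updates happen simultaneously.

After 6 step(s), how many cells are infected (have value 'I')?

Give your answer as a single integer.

Step 0 (initial): 3 infected
Step 1: +8 new -> 11 infected
Step 2: +10 new -> 21 infected
Step 3: +10 new -> 31 infected
Step 4: +4 new -> 35 infected
Step 5: +3 new -> 38 infected
Step 6: +1 new -> 39 infected

Answer: 39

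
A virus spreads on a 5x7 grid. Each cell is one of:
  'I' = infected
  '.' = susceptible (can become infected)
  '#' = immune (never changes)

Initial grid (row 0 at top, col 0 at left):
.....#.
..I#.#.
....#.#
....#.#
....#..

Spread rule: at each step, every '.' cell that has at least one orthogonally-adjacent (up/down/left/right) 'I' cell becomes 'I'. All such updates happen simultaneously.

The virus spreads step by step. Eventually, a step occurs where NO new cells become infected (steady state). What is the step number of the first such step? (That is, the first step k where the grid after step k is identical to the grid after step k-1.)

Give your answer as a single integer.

Answer: 6

Derivation:
Step 0 (initial): 1 infected
Step 1: +3 new -> 4 infected
Step 2: +6 new -> 10 infected
Step 3: +6 new -> 16 infected
Step 4: +4 new -> 20 infected
Step 5: +1 new -> 21 infected
Step 6: +0 new -> 21 infected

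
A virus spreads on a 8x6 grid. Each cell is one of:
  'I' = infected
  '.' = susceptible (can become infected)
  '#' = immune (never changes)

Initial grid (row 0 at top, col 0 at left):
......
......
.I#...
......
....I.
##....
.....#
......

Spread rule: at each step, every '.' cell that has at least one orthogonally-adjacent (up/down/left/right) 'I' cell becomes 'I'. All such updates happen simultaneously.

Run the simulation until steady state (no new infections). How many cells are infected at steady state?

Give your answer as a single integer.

Step 0 (initial): 2 infected
Step 1: +7 new -> 9 infected
Step 2: +13 new -> 22 infected
Step 3: +10 new -> 32 infected
Step 4: +6 new -> 38 infected
Step 5: +3 new -> 41 infected
Step 6: +2 new -> 43 infected
Step 7: +1 new -> 44 infected
Step 8: +0 new -> 44 infected

Answer: 44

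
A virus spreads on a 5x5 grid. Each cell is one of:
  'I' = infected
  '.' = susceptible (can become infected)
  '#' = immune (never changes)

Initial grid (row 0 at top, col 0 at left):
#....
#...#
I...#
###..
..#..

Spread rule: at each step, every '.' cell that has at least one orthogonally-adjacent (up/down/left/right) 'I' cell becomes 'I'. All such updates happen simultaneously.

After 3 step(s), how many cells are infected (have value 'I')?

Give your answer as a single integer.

Answer: 7

Derivation:
Step 0 (initial): 1 infected
Step 1: +1 new -> 2 infected
Step 2: +2 new -> 4 infected
Step 3: +3 new -> 7 infected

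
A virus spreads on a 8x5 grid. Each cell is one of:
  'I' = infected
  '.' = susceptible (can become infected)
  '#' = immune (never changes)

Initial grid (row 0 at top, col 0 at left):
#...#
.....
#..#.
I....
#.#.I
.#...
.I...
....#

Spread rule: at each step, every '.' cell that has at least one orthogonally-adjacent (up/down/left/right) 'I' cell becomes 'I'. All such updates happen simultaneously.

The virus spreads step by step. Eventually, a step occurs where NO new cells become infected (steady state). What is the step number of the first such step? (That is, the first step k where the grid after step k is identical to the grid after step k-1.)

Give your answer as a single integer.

Answer: 6

Derivation:
Step 0 (initial): 3 infected
Step 1: +7 new -> 10 infected
Step 2: +12 new -> 22 infected
Step 3: +4 new -> 26 infected
Step 4: +4 new -> 30 infected
Step 5: +2 new -> 32 infected
Step 6: +0 new -> 32 infected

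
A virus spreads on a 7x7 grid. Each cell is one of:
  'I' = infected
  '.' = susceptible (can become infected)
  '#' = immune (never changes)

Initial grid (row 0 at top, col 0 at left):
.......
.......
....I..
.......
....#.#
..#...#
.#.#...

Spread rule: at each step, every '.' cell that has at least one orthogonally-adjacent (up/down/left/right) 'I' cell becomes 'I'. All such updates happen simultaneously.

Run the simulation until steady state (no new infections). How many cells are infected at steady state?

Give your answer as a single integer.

Answer: 42

Derivation:
Step 0 (initial): 1 infected
Step 1: +4 new -> 5 infected
Step 2: +7 new -> 12 infected
Step 3: +9 new -> 21 infected
Step 4: +8 new -> 29 infected
Step 5: +6 new -> 35 infected
Step 6: +5 new -> 40 infected
Step 7: +1 new -> 41 infected
Step 8: +1 new -> 42 infected
Step 9: +0 new -> 42 infected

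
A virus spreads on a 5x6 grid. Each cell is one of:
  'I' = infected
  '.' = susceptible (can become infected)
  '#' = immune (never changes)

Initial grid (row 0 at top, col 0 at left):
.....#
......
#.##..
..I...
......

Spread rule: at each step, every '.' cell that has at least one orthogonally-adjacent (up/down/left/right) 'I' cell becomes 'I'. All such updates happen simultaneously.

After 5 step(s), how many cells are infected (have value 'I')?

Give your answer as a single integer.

Answer: 25

Derivation:
Step 0 (initial): 1 infected
Step 1: +3 new -> 4 infected
Step 2: +5 new -> 9 infected
Step 3: +5 new -> 14 infected
Step 4: +6 new -> 20 infected
Step 5: +5 new -> 25 infected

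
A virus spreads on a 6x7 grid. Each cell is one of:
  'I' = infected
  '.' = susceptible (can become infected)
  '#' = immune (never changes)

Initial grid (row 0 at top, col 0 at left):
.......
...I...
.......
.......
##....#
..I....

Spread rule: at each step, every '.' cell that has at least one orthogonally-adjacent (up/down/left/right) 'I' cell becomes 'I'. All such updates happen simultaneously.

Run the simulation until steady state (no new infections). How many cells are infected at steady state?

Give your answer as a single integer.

Answer: 39

Derivation:
Step 0 (initial): 2 infected
Step 1: +7 new -> 9 infected
Step 2: +11 new -> 20 infected
Step 3: +10 new -> 30 infected
Step 4: +8 new -> 38 infected
Step 5: +1 new -> 39 infected
Step 6: +0 new -> 39 infected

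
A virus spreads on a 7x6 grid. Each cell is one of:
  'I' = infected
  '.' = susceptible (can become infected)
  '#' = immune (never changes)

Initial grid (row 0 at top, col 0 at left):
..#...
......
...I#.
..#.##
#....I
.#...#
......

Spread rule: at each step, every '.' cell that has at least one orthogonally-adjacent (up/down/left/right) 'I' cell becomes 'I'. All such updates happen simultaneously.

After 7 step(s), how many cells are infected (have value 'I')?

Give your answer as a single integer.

Answer: 33

Derivation:
Step 0 (initial): 2 infected
Step 1: +4 new -> 6 infected
Step 2: +6 new -> 12 infected
Step 3: +8 new -> 20 infected
Step 4: +9 new -> 29 infected
Step 5: +2 new -> 31 infected
Step 6: +1 new -> 32 infected
Step 7: +1 new -> 33 infected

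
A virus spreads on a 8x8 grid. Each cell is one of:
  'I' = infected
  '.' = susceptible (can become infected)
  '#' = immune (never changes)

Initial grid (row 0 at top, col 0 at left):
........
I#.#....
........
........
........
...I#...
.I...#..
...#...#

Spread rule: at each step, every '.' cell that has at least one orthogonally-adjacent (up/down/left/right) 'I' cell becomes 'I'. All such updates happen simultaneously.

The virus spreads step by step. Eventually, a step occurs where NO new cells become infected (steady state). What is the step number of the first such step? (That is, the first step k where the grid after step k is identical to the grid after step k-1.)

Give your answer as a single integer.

Step 0 (initial): 3 infected
Step 1: +9 new -> 12 infected
Step 2: +11 new -> 23 infected
Step 3: +9 new -> 32 infected
Step 4: +7 new -> 39 infected
Step 5: +7 new -> 46 infected
Step 6: +6 new -> 52 infected
Step 7: +4 new -> 56 infected
Step 8: +2 new -> 58 infected
Step 9: +0 new -> 58 infected

Answer: 9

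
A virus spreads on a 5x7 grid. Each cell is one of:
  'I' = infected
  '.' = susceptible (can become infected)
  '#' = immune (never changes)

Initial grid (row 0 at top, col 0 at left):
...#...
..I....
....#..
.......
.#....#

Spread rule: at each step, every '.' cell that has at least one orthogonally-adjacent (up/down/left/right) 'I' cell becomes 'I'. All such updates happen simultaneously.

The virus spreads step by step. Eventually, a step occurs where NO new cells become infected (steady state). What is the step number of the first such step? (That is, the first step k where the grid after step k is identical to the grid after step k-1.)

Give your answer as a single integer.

Step 0 (initial): 1 infected
Step 1: +4 new -> 5 infected
Step 2: +6 new -> 11 infected
Step 3: +7 new -> 18 infected
Step 4: +6 new -> 24 infected
Step 5: +5 new -> 29 infected
Step 6: +2 new -> 31 infected
Step 7: +0 new -> 31 infected

Answer: 7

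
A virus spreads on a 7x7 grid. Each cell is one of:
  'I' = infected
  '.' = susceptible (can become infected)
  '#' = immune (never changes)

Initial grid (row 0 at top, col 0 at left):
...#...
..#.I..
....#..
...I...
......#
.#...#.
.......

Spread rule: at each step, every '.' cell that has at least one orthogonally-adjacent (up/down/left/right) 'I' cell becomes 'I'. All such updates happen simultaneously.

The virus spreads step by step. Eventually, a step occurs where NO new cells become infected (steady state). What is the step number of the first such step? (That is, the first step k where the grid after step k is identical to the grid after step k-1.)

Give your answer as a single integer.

Answer: 8

Derivation:
Step 0 (initial): 2 infected
Step 1: +7 new -> 9 infected
Step 2: +9 new -> 18 infected
Step 3: +10 new -> 28 infected
Step 4: +5 new -> 33 infected
Step 5: +5 new -> 38 infected
Step 6: +4 new -> 42 infected
Step 7: +1 new -> 43 infected
Step 8: +0 new -> 43 infected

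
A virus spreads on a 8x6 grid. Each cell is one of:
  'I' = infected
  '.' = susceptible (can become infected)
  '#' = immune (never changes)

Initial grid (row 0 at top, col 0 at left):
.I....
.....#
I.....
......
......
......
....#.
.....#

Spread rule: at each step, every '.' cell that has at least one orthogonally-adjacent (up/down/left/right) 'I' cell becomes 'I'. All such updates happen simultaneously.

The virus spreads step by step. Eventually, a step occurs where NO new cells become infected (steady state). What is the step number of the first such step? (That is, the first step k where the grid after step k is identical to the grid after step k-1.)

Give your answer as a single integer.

Answer: 10

Derivation:
Step 0 (initial): 2 infected
Step 1: +6 new -> 8 infected
Step 2: +5 new -> 13 infected
Step 3: +6 new -> 19 infected
Step 4: +7 new -> 26 infected
Step 5: +6 new -> 32 infected
Step 6: +5 new -> 37 infected
Step 7: +4 new -> 41 infected
Step 8: +2 new -> 43 infected
Step 9: +2 new -> 45 infected
Step 10: +0 new -> 45 infected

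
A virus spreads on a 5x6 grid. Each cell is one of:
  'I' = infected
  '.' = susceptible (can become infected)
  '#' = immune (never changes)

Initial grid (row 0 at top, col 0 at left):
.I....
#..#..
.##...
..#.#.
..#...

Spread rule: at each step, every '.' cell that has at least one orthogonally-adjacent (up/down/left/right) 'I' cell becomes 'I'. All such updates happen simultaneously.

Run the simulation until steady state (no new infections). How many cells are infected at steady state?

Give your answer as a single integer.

Step 0 (initial): 1 infected
Step 1: +3 new -> 4 infected
Step 2: +2 new -> 6 infected
Step 3: +1 new -> 7 infected
Step 4: +2 new -> 9 infected
Step 5: +2 new -> 11 infected
Step 6: +2 new -> 13 infected
Step 7: +2 new -> 15 infected
Step 8: +2 new -> 17 infected
Step 9: +1 new -> 18 infected
Step 10: +0 new -> 18 infected

Answer: 18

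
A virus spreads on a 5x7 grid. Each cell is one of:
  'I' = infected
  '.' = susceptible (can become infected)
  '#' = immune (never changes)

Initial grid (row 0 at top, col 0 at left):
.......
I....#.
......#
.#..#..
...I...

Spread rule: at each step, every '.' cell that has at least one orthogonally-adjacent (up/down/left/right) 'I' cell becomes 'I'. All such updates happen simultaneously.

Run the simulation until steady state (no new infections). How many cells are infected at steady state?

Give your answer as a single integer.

Step 0 (initial): 2 infected
Step 1: +6 new -> 8 infected
Step 2: +8 new -> 16 infected
Step 3: +7 new -> 23 infected
Step 4: +4 new -> 27 infected
Step 5: +1 new -> 28 infected
Step 6: +1 new -> 29 infected
Step 7: +1 new -> 30 infected
Step 8: +1 new -> 31 infected
Step 9: +0 new -> 31 infected

Answer: 31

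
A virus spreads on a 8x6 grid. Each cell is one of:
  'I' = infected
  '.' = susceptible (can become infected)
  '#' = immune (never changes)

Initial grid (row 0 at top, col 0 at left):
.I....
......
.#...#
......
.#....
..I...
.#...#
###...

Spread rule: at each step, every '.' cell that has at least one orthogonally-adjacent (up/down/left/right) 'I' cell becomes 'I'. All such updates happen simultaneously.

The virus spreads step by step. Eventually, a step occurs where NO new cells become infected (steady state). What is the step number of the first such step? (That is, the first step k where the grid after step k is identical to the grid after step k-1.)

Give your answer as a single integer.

Answer: 6

Derivation:
Step 0 (initial): 2 infected
Step 1: +7 new -> 9 infected
Step 2: +8 new -> 17 infected
Step 3: +12 new -> 29 infected
Step 4: +7 new -> 36 infected
Step 5: +4 new -> 40 infected
Step 6: +0 new -> 40 infected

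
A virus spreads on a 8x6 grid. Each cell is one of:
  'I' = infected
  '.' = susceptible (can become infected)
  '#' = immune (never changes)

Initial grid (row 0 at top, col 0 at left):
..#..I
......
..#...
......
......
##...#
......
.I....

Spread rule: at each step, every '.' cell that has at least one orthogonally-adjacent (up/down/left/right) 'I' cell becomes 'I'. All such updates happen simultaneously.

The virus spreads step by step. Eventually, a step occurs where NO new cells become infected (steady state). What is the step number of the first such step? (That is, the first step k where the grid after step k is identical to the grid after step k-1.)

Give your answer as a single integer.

Answer: 8

Derivation:
Step 0 (initial): 2 infected
Step 1: +5 new -> 7 infected
Step 2: +6 new -> 13 infected
Step 3: +6 new -> 19 infected
Step 4: +8 new -> 27 infected
Step 5: +8 new -> 35 infected
Step 6: +5 new -> 40 infected
Step 7: +3 new -> 43 infected
Step 8: +0 new -> 43 infected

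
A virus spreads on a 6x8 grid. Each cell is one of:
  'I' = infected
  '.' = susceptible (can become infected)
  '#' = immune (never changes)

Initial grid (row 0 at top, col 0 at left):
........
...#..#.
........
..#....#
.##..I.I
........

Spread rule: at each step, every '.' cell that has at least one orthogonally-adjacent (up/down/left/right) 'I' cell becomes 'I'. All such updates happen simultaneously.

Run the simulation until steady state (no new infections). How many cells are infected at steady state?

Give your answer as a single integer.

Step 0 (initial): 2 infected
Step 1: +5 new -> 7 infected
Step 2: +6 new -> 13 infected
Step 3: +5 new -> 18 infected
Step 4: +5 new -> 23 infected
Step 5: +5 new -> 28 infected
Step 6: +5 new -> 33 infected
Step 7: +5 new -> 38 infected
Step 8: +3 new -> 41 infected
Step 9: +1 new -> 42 infected
Step 10: +0 new -> 42 infected

Answer: 42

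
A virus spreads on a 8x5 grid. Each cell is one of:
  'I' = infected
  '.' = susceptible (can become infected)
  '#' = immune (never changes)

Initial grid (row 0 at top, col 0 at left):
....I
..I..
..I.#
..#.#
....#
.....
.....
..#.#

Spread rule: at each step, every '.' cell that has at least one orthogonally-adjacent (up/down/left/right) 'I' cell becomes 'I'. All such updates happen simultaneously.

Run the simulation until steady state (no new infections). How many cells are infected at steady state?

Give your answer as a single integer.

Step 0 (initial): 3 infected
Step 1: +7 new -> 10 infected
Step 2: +5 new -> 15 infected
Step 3: +4 new -> 19 infected
Step 4: +4 new -> 23 infected
Step 5: +5 new -> 28 infected
Step 6: +5 new -> 33 infected
Step 7: +1 new -> 34 infected
Step 8: +0 new -> 34 infected

Answer: 34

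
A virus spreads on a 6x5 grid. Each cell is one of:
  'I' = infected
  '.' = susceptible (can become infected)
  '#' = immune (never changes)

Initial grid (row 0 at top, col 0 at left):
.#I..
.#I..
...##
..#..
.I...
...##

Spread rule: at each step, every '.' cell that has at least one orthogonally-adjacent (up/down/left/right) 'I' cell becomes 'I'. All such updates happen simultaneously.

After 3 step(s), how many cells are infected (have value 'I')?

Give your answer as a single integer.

Step 0 (initial): 3 infected
Step 1: +7 new -> 10 infected
Step 2: +7 new -> 17 infected
Step 3: +3 new -> 20 infected

Answer: 20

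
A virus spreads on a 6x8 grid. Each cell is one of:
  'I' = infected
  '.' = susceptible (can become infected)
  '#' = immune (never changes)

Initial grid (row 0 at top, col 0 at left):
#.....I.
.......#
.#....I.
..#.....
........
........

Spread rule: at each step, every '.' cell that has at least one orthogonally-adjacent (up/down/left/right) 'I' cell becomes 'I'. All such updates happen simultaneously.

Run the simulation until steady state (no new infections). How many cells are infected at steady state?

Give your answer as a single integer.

Answer: 44

Derivation:
Step 0 (initial): 2 infected
Step 1: +6 new -> 8 infected
Step 2: +6 new -> 14 infected
Step 3: +7 new -> 21 infected
Step 4: +7 new -> 28 infected
Step 5: +4 new -> 32 infected
Step 6: +3 new -> 35 infected
Step 7: +3 new -> 38 infected
Step 8: +4 new -> 42 infected
Step 9: +2 new -> 44 infected
Step 10: +0 new -> 44 infected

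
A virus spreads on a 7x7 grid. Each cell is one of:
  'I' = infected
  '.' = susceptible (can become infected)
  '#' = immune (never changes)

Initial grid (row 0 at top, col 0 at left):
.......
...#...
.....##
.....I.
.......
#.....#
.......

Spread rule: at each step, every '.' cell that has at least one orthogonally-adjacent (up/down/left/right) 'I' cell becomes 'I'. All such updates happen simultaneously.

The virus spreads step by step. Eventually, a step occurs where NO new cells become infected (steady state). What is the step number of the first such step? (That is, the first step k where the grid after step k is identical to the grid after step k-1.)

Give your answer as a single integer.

Step 0 (initial): 1 infected
Step 1: +3 new -> 4 infected
Step 2: +5 new -> 9 infected
Step 3: +6 new -> 15 infected
Step 4: +8 new -> 23 infected
Step 5: +9 new -> 32 infected
Step 6: +7 new -> 39 infected
Step 7: +3 new -> 42 infected
Step 8: +2 new -> 44 infected
Step 9: +0 new -> 44 infected

Answer: 9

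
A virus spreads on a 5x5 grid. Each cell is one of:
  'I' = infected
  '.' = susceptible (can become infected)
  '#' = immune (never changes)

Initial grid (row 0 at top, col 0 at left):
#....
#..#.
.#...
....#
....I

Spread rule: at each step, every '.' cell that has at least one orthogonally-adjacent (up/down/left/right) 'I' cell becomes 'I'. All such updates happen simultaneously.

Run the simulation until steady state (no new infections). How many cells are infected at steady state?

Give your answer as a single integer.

Step 0 (initial): 1 infected
Step 1: +1 new -> 2 infected
Step 2: +2 new -> 4 infected
Step 3: +3 new -> 7 infected
Step 4: +4 new -> 11 infected
Step 5: +3 new -> 14 infected
Step 6: +4 new -> 18 infected
Step 7: +2 new -> 20 infected
Step 8: +0 new -> 20 infected

Answer: 20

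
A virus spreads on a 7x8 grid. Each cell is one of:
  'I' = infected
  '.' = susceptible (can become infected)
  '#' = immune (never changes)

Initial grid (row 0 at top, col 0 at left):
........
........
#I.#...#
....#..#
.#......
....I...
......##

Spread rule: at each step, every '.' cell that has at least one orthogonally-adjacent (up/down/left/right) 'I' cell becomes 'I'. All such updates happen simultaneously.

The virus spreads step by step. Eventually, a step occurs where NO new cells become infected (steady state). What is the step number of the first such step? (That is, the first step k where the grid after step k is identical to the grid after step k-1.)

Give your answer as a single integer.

Answer: 9

Derivation:
Step 0 (initial): 2 infected
Step 1: +7 new -> 9 infected
Step 2: +11 new -> 20 infected
Step 3: +11 new -> 31 infected
Step 4: +7 new -> 38 infected
Step 5: +5 new -> 43 infected
Step 6: +2 new -> 45 infected
Step 7: +2 new -> 47 infected
Step 8: +1 new -> 48 infected
Step 9: +0 new -> 48 infected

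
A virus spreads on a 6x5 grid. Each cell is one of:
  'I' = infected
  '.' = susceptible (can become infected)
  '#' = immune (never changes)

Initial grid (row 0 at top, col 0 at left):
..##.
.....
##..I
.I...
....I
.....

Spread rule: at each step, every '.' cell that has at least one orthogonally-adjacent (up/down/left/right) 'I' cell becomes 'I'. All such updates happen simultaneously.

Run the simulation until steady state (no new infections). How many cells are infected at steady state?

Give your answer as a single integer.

Step 0 (initial): 3 infected
Step 1: +8 new -> 11 infected
Step 2: +8 new -> 19 infected
Step 3: +3 new -> 22 infected
Step 4: +1 new -> 23 infected
Step 5: +2 new -> 25 infected
Step 6: +1 new -> 26 infected
Step 7: +0 new -> 26 infected

Answer: 26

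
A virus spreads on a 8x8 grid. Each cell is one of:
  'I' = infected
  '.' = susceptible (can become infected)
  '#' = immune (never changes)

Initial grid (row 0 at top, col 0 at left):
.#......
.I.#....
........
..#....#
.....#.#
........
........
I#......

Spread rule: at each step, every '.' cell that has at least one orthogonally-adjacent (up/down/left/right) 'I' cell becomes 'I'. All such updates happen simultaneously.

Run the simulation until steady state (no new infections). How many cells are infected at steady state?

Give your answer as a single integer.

Step 0 (initial): 2 infected
Step 1: +4 new -> 6 infected
Step 2: +7 new -> 13 infected
Step 3: +7 new -> 20 infected
Step 4: +7 new -> 27 infected
Step 5: +8 new -> 35 infected
Step 6: +8 new -> 43 infected
Step 7: +7 new -> 50 infected
Step 8: +5 new -> 55 infected
Step 9: +2 new -> 57 infected
Step 10: +0 new -> 57 infected

Answer: 57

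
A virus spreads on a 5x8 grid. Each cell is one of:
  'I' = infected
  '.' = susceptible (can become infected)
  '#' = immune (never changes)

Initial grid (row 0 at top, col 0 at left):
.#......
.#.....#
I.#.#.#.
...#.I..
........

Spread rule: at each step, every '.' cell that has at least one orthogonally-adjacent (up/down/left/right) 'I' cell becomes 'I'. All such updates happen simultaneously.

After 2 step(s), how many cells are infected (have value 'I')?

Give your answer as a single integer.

Step 0 (initial): 2 infected
Step 1: +7 new -> 9 infected
Step 2: +7 new -> 16 infected

Answer: 16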